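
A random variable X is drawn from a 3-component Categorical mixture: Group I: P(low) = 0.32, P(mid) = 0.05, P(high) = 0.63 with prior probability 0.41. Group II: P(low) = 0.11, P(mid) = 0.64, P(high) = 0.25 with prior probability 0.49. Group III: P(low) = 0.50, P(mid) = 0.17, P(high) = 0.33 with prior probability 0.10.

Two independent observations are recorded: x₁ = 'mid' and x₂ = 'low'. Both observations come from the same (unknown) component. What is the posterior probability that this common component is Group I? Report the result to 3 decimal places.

0.132

Apply Bayes' rule: the posterior for each component is proportional to its prior times its likelihood at x.
Since both observations come from the same component, the likelihood for component k is f_k(x₁)·f_k(x₂).
  p_I = [P(mid | comp) = 0.05] × [0.32] = 0.016
  p_II = [P(mid | comp) = 0.64] × [0.11] = 0.0704
  p_III = [P(mid | comp) = 0.17] × [0.5] = 0.085
Unnormalised posteriors:
  π_I·p_I = 0.41 × 0.016 = 0.00656
  π_II·p_II = 0.49 × 0.0704 = 0.034496
  π_III·p_III = 0.10 × 0.085 = 0.0085
Normaliser: 0.00656 + 0.034496 + 0.0085 = 0.049556
P(Group I | x₁, x₂) ≈ 0.132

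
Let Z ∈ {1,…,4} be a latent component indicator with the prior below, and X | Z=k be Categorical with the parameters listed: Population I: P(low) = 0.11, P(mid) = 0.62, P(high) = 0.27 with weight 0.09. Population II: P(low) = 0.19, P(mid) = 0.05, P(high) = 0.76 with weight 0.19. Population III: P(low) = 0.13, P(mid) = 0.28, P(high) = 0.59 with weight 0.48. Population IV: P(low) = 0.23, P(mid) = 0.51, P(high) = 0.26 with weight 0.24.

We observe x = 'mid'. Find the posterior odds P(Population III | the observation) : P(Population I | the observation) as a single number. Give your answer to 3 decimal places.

2.409

Since P(k|x) ∝ π_k f_k(x), the posterior odds are π_i f_i(x) / (π_j f_j(x)).
Categorical probabilities:
  p_I = 0.62
  p_II = 0.05
  p_III = 0.28
  p_IV = 0.51
Odds = (0.48/0.09) × (0.28/0.62) = 5.33333 × 0.451613 ≈ 2.409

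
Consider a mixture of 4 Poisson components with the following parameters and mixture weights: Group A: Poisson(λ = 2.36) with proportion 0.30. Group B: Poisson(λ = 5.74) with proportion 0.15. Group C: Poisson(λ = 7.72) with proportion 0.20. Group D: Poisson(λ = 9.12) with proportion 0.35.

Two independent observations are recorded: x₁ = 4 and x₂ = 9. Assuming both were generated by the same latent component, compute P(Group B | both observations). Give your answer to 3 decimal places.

Posterior ∝ prior × likelihood, so P(k | x) ∝ w_k f_k(x); normalise over all components.
Since both observations come from the same component, the likelihood for component k is f_k(x₁)·f_k(x₂).
  L_A = [e^(−2.36)·2.36^4/4! = 0.12204] × [0.000590895] = 7.21127e-05
  L_B = [e^(−5.74)·5.74^4/4! = 0.145407] × [0.059923] = 0.00871324
  L_C = [e^(−7.72)·7.72^4/4! = 0.0656908] × [0.119135] = 0.00782607
  L_D = [e^(−9.12)·9.12^4/4! = 0.0315502] × [0.131651] = 0.00415362
Multiply by the mixture weights:
  w_A·L_A = 0.30 × 7.21127e-05 = 2.16338e-05
  w_B·L_B = 0.15 × 0.00871324 = 0.00130699
  w_C·L_C = 0.20 × 0.00782607 = 0.00156521
  w_D·L_D = 0.35 × 0.00415362 = 0.00145377
Sum: 2.16338e-05 + 0.00130699 + 0.00156521 + 0.00145377 = 0.0043476
P(Group B | data) = 0.00130699 / 0.0043476 ≈ 0.301

0.301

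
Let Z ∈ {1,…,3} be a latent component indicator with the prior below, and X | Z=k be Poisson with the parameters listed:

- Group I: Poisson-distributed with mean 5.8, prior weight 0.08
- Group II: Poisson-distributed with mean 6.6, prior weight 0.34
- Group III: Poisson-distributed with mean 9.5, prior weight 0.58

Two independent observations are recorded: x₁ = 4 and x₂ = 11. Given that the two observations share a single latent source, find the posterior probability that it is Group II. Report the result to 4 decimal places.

The responsibility of component k is π_k f_k(x) divided by Σ_j π_j f_j(x).
Since both observations come from the same component, the likelihood for component k is f_k(x₁)·f_k(x₂).
  f_I = [0.142755] × [0.0189515] = 0.00270543
  f_II = [0.107553] × [0.0352764] = 0.00379407
  f_III = [0.025403] × [0.106661] = 0.00270952
Prior × likelihood for each component:
  π_I·f_I = 0.08 × 0.00270543 = 0.000216435
  π_II·f_II = 0.34 × 0.00379407 = 0.00128998
  π_III·f_III = 0.58 × 0.00270952 = 0.00157152
Denominator: 0.000216435 + 0.00128998 + 0.00157152 = 0.00307794
P(Group II | data) = 0.00128998 / 0.00307794 ≈ 0.4191

0.4191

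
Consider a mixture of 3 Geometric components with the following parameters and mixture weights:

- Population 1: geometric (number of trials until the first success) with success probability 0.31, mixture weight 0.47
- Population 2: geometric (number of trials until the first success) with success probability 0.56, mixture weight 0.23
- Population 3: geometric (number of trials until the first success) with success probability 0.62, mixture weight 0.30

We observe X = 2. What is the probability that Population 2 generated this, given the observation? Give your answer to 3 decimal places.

0.249

P(component k | x) = P(Z=k)·f_k(x) / marginal(x), where marginal(x) = Σ_j P(Z=j)·f_j(x).
Geometric probabilities:
  L_1 = 0.2139
  L_2 = 0.2464
  L_3 = 0.2356
Weight by the priors:
  P(Z=1)·L_1 = 0.47 × 0.2139 = 0.100533
  P(Z=2)·L_2 = 0.23 × 0.2464 = 0.056672
  P(Z=3)·L_3 = 0.30 × 0.2356 = 0.07068
Marginal: 0.100533 + 0.056672 + 0.07068 = 0.227885
So the posterior for Population 2 is 0.056672 / 0.227885 ≈ 0.249.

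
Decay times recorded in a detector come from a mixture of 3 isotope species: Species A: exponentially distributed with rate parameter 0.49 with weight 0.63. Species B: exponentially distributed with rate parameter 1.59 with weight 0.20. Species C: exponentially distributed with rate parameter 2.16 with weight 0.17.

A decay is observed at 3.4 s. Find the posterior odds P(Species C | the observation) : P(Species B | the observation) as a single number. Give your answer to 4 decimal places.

The posterior odds equal the prior odds times the likelihood ratio: (P(Z=i)/P(Z=j))·(f_i(x)/f_j(x)).
Exponential densities:
  p_A = 0.49·e^(−0.49·3.4) = 0.49·e^(−1.6660) = 0.0926108
  p_B = 1.59·e^(−1.59·3.4) = 1.59·e^(−5.4060) = 0.0071384
  p_C = 2.16·e^(−2.16·3.4) = 2.16·e^(−7.3440) = 0.00139635
0.00023738 / 0.00142768 ≈ 0.1663

0.1663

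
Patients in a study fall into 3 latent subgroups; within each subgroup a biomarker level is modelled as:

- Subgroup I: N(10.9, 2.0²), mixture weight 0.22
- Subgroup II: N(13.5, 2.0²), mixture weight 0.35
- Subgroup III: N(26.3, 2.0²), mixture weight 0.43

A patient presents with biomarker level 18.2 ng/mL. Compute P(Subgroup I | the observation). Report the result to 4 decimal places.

P(component k | x) = P(Z=k)·f_k(x) / marginal(x), where marginal(x) = Σ_j P(Z=j)·f_j(x).
Normal densities:
  p_I = 0.000255232
  p_II = 0.0126091
  p_III = 5.4717e-05
Multiply by the mixture weights:
  P(Z=I)·p_I = 0.22 × 0.000255232 = 5.61511e-05
  P(Z=II)·p_II = 0.35 × 0.0126091 = 0.00441319
  P(Z=III)·p_III = 0.43 × 5.4717e-05 = 2.35283e-05
Normaliser: 5.61511e-05 + 0.00441319 + 2.35283e-05 = 0.00449287
P(Subgroup I | the observation) ≈ 0.0125

0.0125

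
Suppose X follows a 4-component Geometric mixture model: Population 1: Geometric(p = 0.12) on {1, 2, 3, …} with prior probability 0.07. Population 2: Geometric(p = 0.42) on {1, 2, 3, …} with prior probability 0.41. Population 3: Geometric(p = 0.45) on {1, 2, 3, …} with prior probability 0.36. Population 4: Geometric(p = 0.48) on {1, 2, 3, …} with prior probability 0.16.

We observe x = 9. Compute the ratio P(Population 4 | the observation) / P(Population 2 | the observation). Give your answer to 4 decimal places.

0.1862

The posterior odds equal the prior odds times the likelihood ratio: (P(Z=i)/P(Z=j))·(f_i(x)/f_j(x)).
Component likelihoods at x = 9:
  L_1 = 0.0431561
  L_2 = 0.00537865
  L_3 = 0.00376803
  L_4 = 0.00256607
0.000410571 / 0.00220525 ≈ 0.1862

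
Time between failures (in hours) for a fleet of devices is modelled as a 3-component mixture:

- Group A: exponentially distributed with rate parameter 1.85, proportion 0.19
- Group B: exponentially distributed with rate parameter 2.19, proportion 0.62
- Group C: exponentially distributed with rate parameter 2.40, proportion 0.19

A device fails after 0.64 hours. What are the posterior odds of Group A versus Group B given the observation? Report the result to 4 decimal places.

0.3218

Since P(k|x) ∝ π_k f_k(x), the posterior odds are π_i f_i(x) / (π_j f_j(x)).
Exponential densities:
  f_A = 1.85·e^(−1.85·0.64) = 1.85·e^(−1.1840) = 0.566196
  f_B = 2.19·e^(−2.19·0.64) = 2.19·e^(−1.4016) = 0.539184
  f_C = 2.40·e^(−2.40·0.64) = 2.40·e^(−1.5360) = 0.516577
0.107577 / 0.334294 ≈ 0.3218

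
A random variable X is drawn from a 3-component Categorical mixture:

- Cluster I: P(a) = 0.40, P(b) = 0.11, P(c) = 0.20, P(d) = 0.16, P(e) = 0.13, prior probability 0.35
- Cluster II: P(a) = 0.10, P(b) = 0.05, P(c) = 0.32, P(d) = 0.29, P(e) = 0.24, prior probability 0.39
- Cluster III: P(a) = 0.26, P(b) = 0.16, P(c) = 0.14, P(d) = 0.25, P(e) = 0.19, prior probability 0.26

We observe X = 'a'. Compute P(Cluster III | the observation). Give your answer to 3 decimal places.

Posterior ∝ prior × likelihood, so P(k | x) ∝ π_k f_k(x); normalise over all components.
Component likelihoods at x = 'a':
  L_I = P(a | comp) = 0.40
  L_II = P(a | comp) = 0.10
  L_III = P(a | comp) = 0.26
Multiply by the mixture weights:
  π_I·L_I = 0.35 × 0.4 = 0.14
  π_II·L_II = 0.39 × 0.1 = 0.039
  π_III·L_III = 0.26 × 0.26 = 0.0676
Normaliser: 0.14 + 0.039 + 0.0676 = 0.2466
Responsibility of Cluster III: 0.0676 / 0.2466 ≈ 0.274

0.274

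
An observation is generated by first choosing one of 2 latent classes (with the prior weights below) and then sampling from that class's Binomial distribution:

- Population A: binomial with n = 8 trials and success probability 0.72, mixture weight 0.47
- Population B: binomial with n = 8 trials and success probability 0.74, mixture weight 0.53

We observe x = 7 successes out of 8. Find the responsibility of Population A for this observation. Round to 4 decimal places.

By Bayes' theorem, P(k | x) = π_k f_k(x) / Σ_j π_j f_j(x).
Component likelihoods at x = 7 successes out of 8:
  p_A = 0.224686
  p_B = 0.252747
Prior × likelihood for each component:
  π_A·p_A = 0.47 × 0.224686 = 0.105602
  π_B·p_B = 0.53 × 0.252747 = 0.133956
Marginal: 0.105602 + 0.133956 = 0.239558
Responsibility of Population A: 0.105602 / 0.239558 ≈ 0.4408

0.4408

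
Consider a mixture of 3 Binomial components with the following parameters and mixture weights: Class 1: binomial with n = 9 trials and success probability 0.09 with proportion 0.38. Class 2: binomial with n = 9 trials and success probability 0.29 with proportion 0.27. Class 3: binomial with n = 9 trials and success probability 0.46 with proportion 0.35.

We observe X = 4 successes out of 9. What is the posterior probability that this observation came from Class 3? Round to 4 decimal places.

0.6665

The responsibility of component k is π_k f_k(x) divided by Σ_j π_j f_j(x).
Evaluate each component's likelihood at the observed value:
  f_1 = 0.00515879
  f_2 = 0.160788
  f_3 = 0.259042
Unnormalised posteriors:
  π_1·f_1 = 0.38 × 0.00515879 = 0.00196034
  π_2·f_2 = 0.27 × 0.160788 = 0.0434128
  π_3·f_3 = 0.35 × 0.259042 = 0.0906648
Normaliser: 0.00196034 + 0.0434128 + 0.0906648 = 0.136038
Responsibility of Class 3: 0.0906648 / 0.136038 ≈ 0.6665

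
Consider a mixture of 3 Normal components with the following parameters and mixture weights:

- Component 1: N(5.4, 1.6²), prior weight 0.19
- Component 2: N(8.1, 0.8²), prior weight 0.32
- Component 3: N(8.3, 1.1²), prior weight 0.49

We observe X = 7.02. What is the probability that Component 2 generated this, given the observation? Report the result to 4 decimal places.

By Bayes' theorem, P(k | x) = π_k f_k(x) / Σ_j π_j f_j(x).
Evaluate each component's likelihood at the observed value:
  f_1 = (1/(1.6·√(2π)))·exp(−(7.02−5.4)²/(2·1.6²)) = 0.249339·exp(-0.51258) = 0.149341
  f_2 = (1/(0.8·√(2π)))·exp(−(7.02−8.1)²/(2·0.8²)) = 0.498678·exp(-0.91125) = 0.200479
  f_3 = (1/(1.1·√(2π)))·exp(−(7.02−8.3)²/(2·1.1²)) = 0.362675·exp(-0.67702) = 0.184285
Prior × likelihood for each component:
  π_1·f_1 = 0.19 × 0.149341 = 0.0283749
  π_2·f_2 = 0.32 × 0.200479 = 0.0641533
  π_3·f_3 = 0.49 × 0.184285 = 0.0902995
Marginal: 0.0283749 + 0.0641533 + 0.0902995 = 0.182828
P(Component 2 | 7.02) = 0.0641533 / 0.182828 ≈ 0.3509

0.3509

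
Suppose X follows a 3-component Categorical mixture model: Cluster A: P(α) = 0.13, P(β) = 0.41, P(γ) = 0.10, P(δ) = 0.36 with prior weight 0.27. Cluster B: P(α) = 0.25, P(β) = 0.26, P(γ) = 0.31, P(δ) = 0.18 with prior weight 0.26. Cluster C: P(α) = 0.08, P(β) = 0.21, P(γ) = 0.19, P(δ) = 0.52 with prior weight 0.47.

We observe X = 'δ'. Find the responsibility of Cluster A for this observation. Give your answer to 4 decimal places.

0.2503

The responsibility of component k is π_k f_k(x) divided by Σ_j π_j f_j(x).
Evaluate each component's likelihood at the observed value:
  p_A = P(δ | comp) = 0.36
  p_B = P(δ | comp) = 0.18
  p_C = P(δ | comp) = 0.52
Unnormalised posteriors:
  π_A·p_A = 0.27 × 0.36 = 0.0972
  π_B·p_B = 0.26 × 0.18 = 0.0468
  π_C·p_C = 0.47 × 0.52 = 0.2444
Sum: 0.0972 + 0.0468 + 0.2444 = 0.3884
P(Cluster A | x) = 0.0972 / 0.3884 ≈ 0.2503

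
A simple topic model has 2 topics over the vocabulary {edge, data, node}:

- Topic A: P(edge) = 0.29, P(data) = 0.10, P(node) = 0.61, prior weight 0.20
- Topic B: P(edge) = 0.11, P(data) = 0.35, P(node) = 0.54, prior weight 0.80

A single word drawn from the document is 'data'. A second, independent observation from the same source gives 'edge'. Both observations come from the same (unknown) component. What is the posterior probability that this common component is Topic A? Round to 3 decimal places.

By Bayes' theorem, P(k | x) = π_k f_k(x) / Σ_j π_j f_j(x).
Since both observations come from the same component, the likelihood for component k is f_k(x₁)·f_k(x₂).
  p_A = [P(data | comp) = 0.10] × [0.29] = 0.029
  p_B = [P(data | comp) = 0.35] × [0.11] = 0.0385
Prior × likelihood for each component:
  π_A·p_A = 0.20 × 0.029 = 0.0058
  π_B·p_B = 0.80 × 0.0385 = 0.0308
Evidence: 0.0058 + 0.0308 = 0.0366
So the posterior for Topic A is 0.0058 / 0.0366 ≈ 0.158.

0.158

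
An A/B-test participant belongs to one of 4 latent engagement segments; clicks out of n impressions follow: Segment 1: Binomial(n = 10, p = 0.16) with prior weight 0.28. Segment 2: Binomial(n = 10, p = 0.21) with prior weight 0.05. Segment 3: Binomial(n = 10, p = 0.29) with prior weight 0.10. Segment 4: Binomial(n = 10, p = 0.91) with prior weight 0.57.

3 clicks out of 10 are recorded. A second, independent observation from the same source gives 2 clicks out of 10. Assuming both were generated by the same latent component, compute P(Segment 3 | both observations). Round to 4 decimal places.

Apply Bayes' rule: the posterior for each component is proportional to its prior times its likelihood at x.
Since both observations come from the same component, the likelihood for component k is f_k(x₁)·f_k(x₂).
  L_1 = [C(10,3)·0.16^3·0.84^7 = 120·0.004096·0.29509 = 0.145043] × [0.285553] = 0.0414174
  L_2 = [C(10,3)·0.21^3·0.79^7 = 120·0.009261·0.192039 = 0.213417] × [0.30107] = 0.0642535
  L_3 = [C(10,3)·0.29^3·0.71^7 = 120·0.024389·0.0909512 = 0.266185] × [0.244385] = 0.0650517
  L_4 = [C(10,3)·0.91^3·0.09^7 = 120·0.753571·4.78297e-08 = 4.32517e-06] × [1.60411e-07] = 6.93806e-13
Unnormalised posteriors:
  w_1·L_1 = 0.28 × 0.0414174 = 0.0115969
  w_2·L_2 = 0.05 × 0.0642535 = 0.00321267
  w_3·L_3 = 0.10 × 0.0650517 = 0.00650517
  w_4·L_4 = 0.57 × 6.93806e-13 = 3.9547e-13
Sum: 0.0115969 + 0.00321267 + 0.00650517 + 3.9547e-13 = 0.0213147
P(Segment 3 | data) = 0.00650517 / 0.0213147 ≈ 0.3052

0.3052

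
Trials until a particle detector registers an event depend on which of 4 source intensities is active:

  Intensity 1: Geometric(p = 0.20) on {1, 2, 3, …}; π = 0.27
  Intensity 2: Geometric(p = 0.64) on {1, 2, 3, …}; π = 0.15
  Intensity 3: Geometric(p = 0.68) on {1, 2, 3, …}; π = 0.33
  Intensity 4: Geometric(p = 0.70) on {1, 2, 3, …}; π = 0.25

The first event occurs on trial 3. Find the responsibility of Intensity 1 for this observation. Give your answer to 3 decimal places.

P(component k | x) = w_k·f_k(x) / marginal(x), where marginal(x) = Σ_j w_j·f_j(x).
Geometric probabilities:
  L_1 = 0.20·(1−0.20)^2 = 0.20·0.64 = 0.128
  L_2 = 0.64·(1−0.64)^2 = 0.64·0.1296 = 0.082944
  L_3 = 0.68·(1−0.68)^2 = 0.68·0.1024 = 0.069632
  L_4 = 0.70·(1−0.70)^2 = 0.70·0.09 = 0.063
Unnormalised posteriors:
  w_1·L_1 = 0.27 × 0.128 = 0.03456
  w_2·L_2 = 0.15 × 0.082944 = 0.0124416
  w_3·L_3 = 0.33 × 0.069632 = 0.0229786
  w_4·L_4 = 0.25 × 0.063 = 0.01575
Sum: 0.03456 + 0.0124416 + 0.0229786 + 0.01575 = 0.0857302
P(Intensity 1 | x) = 0.03456 / 0.0857302 ≈ 0.403

0.403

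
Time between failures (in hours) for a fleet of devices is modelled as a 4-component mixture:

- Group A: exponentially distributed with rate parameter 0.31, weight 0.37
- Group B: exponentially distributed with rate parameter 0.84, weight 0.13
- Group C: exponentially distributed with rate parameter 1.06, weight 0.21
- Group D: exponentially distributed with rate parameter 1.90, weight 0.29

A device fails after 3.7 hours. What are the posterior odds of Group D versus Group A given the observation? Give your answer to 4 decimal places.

Posterior odds = (w_i f_i(x)) / (w_j f_j(x)); the normalising sum cancels.
Exponential densities:
  p_A = 0.0984523
  p_B = 0.0375398
  p_C = 0.0209895
  p_D = 0.00168137
Odds = (0.29/0.37) × (0.00168137/0.0984523) = 0.783784 × 0.017078 ≈ 0.0134

0.0134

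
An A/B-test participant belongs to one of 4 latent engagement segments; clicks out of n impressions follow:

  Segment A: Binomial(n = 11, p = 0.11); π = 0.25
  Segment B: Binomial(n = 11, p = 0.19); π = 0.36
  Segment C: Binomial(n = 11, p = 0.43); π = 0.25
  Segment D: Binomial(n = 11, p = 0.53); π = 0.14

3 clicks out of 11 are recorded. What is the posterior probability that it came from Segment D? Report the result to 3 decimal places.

0.058

Apply Bayes' rule: the posterior for each component is proportional to its prior times its likelihood at x.
Evaluate each component's likelihood at the observed value:
  f_A = 0.0864534
  f_B = 0.209713
  f_C = 0.14618
  f_D = 0.0584917
Weight by the priors:
  π_A·f_A = 0.25 × 0.0864534 = 0.0216133
  π_B·f_B = 0.36 × 0.209713 = 0.0754966
  π_C·f_C = 0.25 × 0.14618 = 0.036545
  π_D·f_D = 0.14 × 0.0584917 = 0.00818884
Normaliser: 0.0216133 + 0.0754966 + 0.036545 + 0.00818884 = 0.141844
So the posterior for Segment D is 0.00818884 / 0.141844 ≈ 0.058.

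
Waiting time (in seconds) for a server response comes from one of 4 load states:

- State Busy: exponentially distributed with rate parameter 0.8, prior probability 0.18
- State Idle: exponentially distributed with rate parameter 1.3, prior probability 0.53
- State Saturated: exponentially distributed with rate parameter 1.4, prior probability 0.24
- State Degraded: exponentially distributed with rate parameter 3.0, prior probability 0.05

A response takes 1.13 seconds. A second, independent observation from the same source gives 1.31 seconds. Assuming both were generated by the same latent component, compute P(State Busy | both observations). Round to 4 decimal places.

The responsibility of component k is w_k f_k(x) divided by Σ_j w_j f_j(x).
Since both observations come from the same component, the likelihood for component k is f_k(x₁)·f_k(x₂).
  f_Busy = [0.8·e^(−0.8·1.13) = 0.8·e^(−0.9040) = 0.323957] × [0.280511] = 0.0908735
  f_Idle = [1.3·e^(−1.3·1.13) = 1.3·e^(−1.4690) = 0.299202] × [0.236777] = 0.0708443
  f_Saturated = [1.4·e^(−1.4·1.13) = 1.4·e^(−1.5820) = 0.287789] × [0.223682] = 0.0643734
  f_Degraded = [3.0·e^(−3.0·1.13) = 3.0·e^(−3.3900) = 0.101126] × [0.058931] = 0.00595946
Prior × likelihood for each component:
  w_Busy·f_Busy = 0.18 × 0.0908735 = 0.0163572
  w_Idle·f_Idle = 0.53 × 0.0708443 = 0.0375475
  w_Saturated·f_Saturated = 0.24 × 0.0643734 = 0.0154496
  w_Degraded·f_Degraded = 0.05 × 0.00595946 = 0.000297973
Denominator: 0.0163572 + 0.0375475 + 0.0154496 + 0.000297973 = 0.0696523
P(State Busy | x₁, x₂) ≈ 0.2348

0.2348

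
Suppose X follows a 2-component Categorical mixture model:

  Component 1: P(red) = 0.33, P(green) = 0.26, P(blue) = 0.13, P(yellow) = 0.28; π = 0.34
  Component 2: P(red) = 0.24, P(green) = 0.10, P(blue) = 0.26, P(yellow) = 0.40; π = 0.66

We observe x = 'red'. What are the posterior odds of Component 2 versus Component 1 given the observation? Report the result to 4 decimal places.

1.4118

Only the two components matter; the odds are (π_i f_i(x)) / (π_j f_j(x)).
Component likelihoods at x = 'red':
  p_1 = 0.33
  p_2 = 0.24
Odds = (0.66/0.34) × (0.24/0.33) = 1.94118 × 0.727273 ≈ 1.4118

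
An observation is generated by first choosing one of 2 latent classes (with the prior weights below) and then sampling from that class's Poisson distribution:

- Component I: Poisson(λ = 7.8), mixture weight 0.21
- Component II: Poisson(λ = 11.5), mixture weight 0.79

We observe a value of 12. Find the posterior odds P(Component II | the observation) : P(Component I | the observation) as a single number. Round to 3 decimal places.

9.812

The posterior odds equal the prior odds times the likelihood ratio: (w_i/w_j)·(f_i(x)/f_j(x)).
Poisson probabilities:
  p_I = e^(−7.8)·7.8^12/12! = 0.0433812
  p_II = e^(−11.5)·11.5^12/12! = 0.113149
Odds = (0.79/0.21) × (0.113149/0.0433812) = 3.7619 × 2.60825 ≈ 9.812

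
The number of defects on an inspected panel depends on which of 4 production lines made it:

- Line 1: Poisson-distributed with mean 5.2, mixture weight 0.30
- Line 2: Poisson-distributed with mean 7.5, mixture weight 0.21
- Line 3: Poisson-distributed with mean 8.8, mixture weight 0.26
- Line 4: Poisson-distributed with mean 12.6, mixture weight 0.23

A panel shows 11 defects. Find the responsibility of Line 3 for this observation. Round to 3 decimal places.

0.375

P(component k | x) = P(Z=k)·f_k(x) / marginal(x), where marginal(x) = Σ_j P(Z=j)·f_j(x).
Evaluate each component's likelihood at the observed value:
  L_1 = 0.0103884
  L_2 = 0.0585207
  L_3 = 0.092547
  L_4 = 0.107352
Weight by the priors:
  P(Z=1)·L_1 = 0.30 × 0.0103884 = 0.00311653
  P(Z=2)·L_2 = 0.21 × 0.0585207 = 0.0122893
  P(Z=3)·L_3 = 0.26 × 0.092547 = 0.0240622
  P(Z=4)·L_4 = 0.23 × 0.107352 = 0.0246909
Denominator: 0.00311653 + 0.0122893 + 0.0240622 + 0.0246909 = 0.064159
So the posterior for Line 3 is 0.0240622 / 0.064159 ≈ 0.375.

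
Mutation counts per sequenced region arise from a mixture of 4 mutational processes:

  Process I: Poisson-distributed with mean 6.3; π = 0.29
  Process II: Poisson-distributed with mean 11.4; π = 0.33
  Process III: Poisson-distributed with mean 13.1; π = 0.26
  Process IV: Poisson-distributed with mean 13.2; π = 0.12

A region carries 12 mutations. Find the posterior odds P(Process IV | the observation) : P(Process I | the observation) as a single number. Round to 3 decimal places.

Only the two components matter; the odds are (w_i f_i(x)) / (w_j f_j(x)).
Evaluate each component's likelihood at the observed value:
  f_I = e^(−6.3)·6.3^12/12! = 0.0149863
  f_II = e^(−11.4)·11.4^12/12! = 0.112607
  f_III = e^(−13.1)·13.1^12/12! = 0.109059
  f_IV = e^(−13.2)·13.2^12/12! = 0.108109
Odds = (0.12/0.29) × (0.108109/0.0149863) = 0.413793 × 7.21388 ≈ 2.985

2.985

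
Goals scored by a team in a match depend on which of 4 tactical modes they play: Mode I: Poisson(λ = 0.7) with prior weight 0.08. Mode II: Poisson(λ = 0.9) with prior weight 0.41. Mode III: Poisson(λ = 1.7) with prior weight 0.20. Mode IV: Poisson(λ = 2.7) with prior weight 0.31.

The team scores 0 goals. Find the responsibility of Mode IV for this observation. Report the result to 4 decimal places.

Posterior ∝ prior × likelihood, so P(k | x) ∝ π_k f_k(x); normalise over all components.
Evaluate each component's likelihood at the observed value:
  L_I = 0.496585
  L_II = 0.40657
  L_III = 0.182684
  L_IV = 0.0672055
Prior × likelihood for each component:
  π_I·L_I = 0.08 × 0.496585 = 0.0397268
  π_II·L_II = 0.41 × 0.40657 = 0.166694
  π_III·L_III = 0.20 × 0.182684 = 0.0365367
  π_IV·L_IV = 0.31 × 0.0672055 = 0.0208337
Evidence: 0.0397268 + 0.166694 + 0.0365367 + 0.0208337 = 0.263791
P(Mode IV | 0 goals) = 0.0208337 / 0.263791 ≈ 0.0790

0.0790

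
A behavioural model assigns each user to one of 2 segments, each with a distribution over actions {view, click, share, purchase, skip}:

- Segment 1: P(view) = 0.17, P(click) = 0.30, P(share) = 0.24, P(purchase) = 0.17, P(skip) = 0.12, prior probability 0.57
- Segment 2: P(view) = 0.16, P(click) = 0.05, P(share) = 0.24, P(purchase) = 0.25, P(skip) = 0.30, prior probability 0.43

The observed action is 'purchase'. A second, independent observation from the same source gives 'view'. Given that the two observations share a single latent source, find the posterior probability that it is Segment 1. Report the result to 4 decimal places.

Apply Bayes' rule: the posterior for each component is proportional to its prior times its likelihood at x.
Since both observations come from the same component, the likelihood for component k is f_k(x₁)·f_k(x₂).
  p_1 = [P(purchase | comp) = 0.17] × [0.17] = 0.0289
  p_2 = [P(purchase | comp) = 0.25] × [0.16] = 0.04
Weight by the priors:
  π_1·p_1 = 0.57 × 0.0289 = 0.016473
  π_2·p_2 = 0.43 × 0.04 = 0.0172
Evidence: 0.016473 + 0.0172 = 0.033673
P(Segment 1 | data) ≈ 0.4892

0.4892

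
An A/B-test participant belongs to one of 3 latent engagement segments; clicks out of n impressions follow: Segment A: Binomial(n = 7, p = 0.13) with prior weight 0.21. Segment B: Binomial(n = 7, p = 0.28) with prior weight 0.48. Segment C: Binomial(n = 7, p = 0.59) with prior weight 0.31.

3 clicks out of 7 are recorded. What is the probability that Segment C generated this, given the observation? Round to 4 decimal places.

0.3675

P(component k | x) = π_k·f_k(x) / marginal(x), where marginal(x) = Σ_j π_j·f_j(x).
Component likelihoods at x = 3 clicks out of 7:
  f_A = C(7,3)·0.13^3·0.87^4 = 35·0.002197·0.572898 = 0.044053
  f_B = C(7,3)·0.28^3·0.72^4 = 35·0.021952·0.268739 = 0.206477
  f_C = C(7,3)·0.59^3·0.41^4 = 35·0.205379·0.0282576 = 0.203123
Prior × likelihood for each component:
  π_A·f_A = 0.21 × 0.044053 = 0.00925112
  π_B·f_B = 0.48 × 0.206477 = 0.0991091
  π_C·f_C = 0.31 × 0.203123 = 0.0629682
Marginal: 0.00925112 + 0.0991091 + 0.0629682 = 0.171328
So the posterior for Segment C is 0.0629682 / 0.171328 ≈ 0.3675.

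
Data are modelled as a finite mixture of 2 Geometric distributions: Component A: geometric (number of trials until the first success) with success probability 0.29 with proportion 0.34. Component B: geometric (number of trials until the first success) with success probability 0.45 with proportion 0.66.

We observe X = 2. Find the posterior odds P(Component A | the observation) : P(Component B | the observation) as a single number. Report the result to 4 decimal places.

0.4286

Since P(k|x) ∝ w_k f_k(x), the posterior odds are w_i f_i(x) / (w_j f_j(x)).
Geometric probabilities:
  p_A = 0.2059
  p_B = 0.2475
Odds = (0.34/0.66) × (0.2059/0.2475) = 0.515152 × 0.831919 ≈ 0.4286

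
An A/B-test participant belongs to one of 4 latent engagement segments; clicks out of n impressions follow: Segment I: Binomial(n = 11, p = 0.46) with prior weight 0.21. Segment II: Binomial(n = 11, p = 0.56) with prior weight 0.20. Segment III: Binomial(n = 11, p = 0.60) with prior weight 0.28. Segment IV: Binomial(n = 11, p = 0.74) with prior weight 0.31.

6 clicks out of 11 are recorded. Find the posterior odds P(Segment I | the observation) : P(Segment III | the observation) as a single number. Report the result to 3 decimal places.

0.683

Only the two components matter; the odds are (w_i f_i(x)) / (w_j f_j(x)).
Evaluate each component's likelihood at the observed value:
  L_I = C(11,6)·0.46^6·0.54^5 = 462·0.0094743·0.0459165 = 0.200982
  L_II = C(11,6)·0.56^6·0.44^5 = 462·0.030841·0.0164916 = 0.234981
  L_III = C(11,6)·0.60^6·0.40^5 = 462·0.046656·0.01024 = 0.220724
  L_IV = C(11,6)·0.74^6·0.26^5 = 462·0.164206·0.00118814 = 0.0901362
Posterior odds = (w_I·L_I) / (w_III·L_III) = (0.21·0.200982) / (0.28·0.220724) = 0.0422063 / 0.0618027 ≈ 0.683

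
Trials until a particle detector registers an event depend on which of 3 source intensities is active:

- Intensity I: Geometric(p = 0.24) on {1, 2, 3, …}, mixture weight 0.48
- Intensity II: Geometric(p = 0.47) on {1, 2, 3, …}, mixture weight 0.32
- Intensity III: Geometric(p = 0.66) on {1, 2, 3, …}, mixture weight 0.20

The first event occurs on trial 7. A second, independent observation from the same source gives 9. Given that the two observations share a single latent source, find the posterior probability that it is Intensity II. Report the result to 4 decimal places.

0.0162

The responsibility of component k is w_k f_k(x) divided by Σ_j w_j f_j(x).
Since both observations come from the same component, the likelihood for component k is f_k(x₁)·f_k(x₂).
  f_I = [0.24·(1−0.24)^6 = 0.24·0.1927 = 0.046248] × [0.0267128] = 0.00123541
  f_II = [0.47·(1−0.47)^6 = 0.47·0.0221644 = 0.0104172] × [0.00292621] = 3.0483e-05
  f_III = [0.66·(1−0.66)^6 = 0.66·0.0015448 = 0.00101957] × [0.000117862] = 1.20169e-07
Prior × likelihood for each component:
  w_I·f_I = 0.48 × 0.00123541 = 0.000592999
  w_II·f_II = 0.32 × 3.0483e-05 = 9.75456e-06
  w_III·f_III = 0.20 × 1.20169e-07 = 2.40338e-08
Marginal: 0.000592999 + 9.75456e-06 + 2.40338e-08 = 0.000602778
Responsibility of Intensity II: 9.75456e-06 / 0.000602778 ≈ 0.0162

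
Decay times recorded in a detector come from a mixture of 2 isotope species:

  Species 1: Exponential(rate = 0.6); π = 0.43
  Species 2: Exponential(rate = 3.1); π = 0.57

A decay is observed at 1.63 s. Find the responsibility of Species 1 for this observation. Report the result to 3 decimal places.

The responsibility of component k is π_k f_k(x) divided by Σ_j π_j f_j(x).
Evaluate each component's likelihood at the observed value:
  p_1 = 0.225637
  p_2 = 0.0198094
Unnormalised posteriors:
  π_1·p_1 = 0.43 × 0.225637 = 0.0970241
  π_2·p_2 = 0.57 × 0.0198094 = 0.0112914
Evidence: 0.0970241 + 0.0112914 = 0.108315
So the posterior for Species 1 is 0.0970241 / 0.108315 ≈ 0.896.

0.896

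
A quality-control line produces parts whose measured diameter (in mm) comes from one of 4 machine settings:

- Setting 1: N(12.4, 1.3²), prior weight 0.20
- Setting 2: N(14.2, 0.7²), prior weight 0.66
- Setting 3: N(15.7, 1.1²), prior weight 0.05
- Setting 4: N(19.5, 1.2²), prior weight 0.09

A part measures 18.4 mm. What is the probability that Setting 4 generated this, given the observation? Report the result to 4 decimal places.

Apply Bayes' rule: the posterior for each component is proportional to its prior times its likelihood at x.
Normal densities:
  p_1 = 7.26683e-06
  p_2 = 8.67983e-09
  p_3 = 0.0178341
  p_4 = 0.218406
Unnormalised posteriors:
  P(Z=1)·p_1 = 0.20 × 7.26683e-06 = 1.45337e-06
  P(Z=2)·p_2 = 0.66 × 8.67983e-09 = 5.72869e-09
  P(Z=3)·p_3 = 0.05 × 0.0178341 = 0.000891703
  P(Z=4)·p_4 = 0.09 × 0.218406 = 0.0196566
Marginal: 1.45337e-06 + 5.72869e-09 + 0.000891703 + 0.0196566 = 0.0205497
So the posterior for Setting 4 is 0.0196566 / 0.0205497 ≈ 0.9565.

0.9565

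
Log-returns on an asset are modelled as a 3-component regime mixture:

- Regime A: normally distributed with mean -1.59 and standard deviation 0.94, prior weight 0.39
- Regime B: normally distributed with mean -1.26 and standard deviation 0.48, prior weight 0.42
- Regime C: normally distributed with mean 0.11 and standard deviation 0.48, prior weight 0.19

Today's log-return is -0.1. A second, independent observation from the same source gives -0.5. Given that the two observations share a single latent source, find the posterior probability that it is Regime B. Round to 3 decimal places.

P(component k | x) = π_k·f_k(x) / marginal(x), where marginal(x) = Σ_j π_j·f_j(x).
Since both observations come from the same component, the likelihood for component k is f_k(x₁)·f_k(x₂).
  L_A = [(1/(0.94·√(2π)))·exp(−(-0.1−-1.59)²/(2·0.94²)) = 0.424407·exp(-1.25628) = 0.120833] × [0.216672] = 0.0261812
  L_B = [(1/(0.48·√(2π)))·exp(−(-0.1−-1.26)²/(2·0.48²)) = 0.831130·exp(-2.92014) = 0.0448197] × [0.237297] = 0.0106356
  L_C = [(1/(0.48·√(2π)))·exp(−(-0.1−0.11)²/(2·0.48²)) = 0.831130·exp(-0.09570) = 0.755276] × [0.370657] = 0.279948
Prior × likelihood for each component:
  π_A·L_A = 0.39 × 0.0261812 = 0.0102107
  π_B·L_B = 0.42 × 0.0106356 = 0.00446695
  π_C·L_C = 0.19 × 0.279948 = 0.0531902
Evidence: 0.0102107 + 0.00446695 + 0.0531902 = 0.0678678
P(Regime B | x₁,x₂) ≈ 0.066

0.066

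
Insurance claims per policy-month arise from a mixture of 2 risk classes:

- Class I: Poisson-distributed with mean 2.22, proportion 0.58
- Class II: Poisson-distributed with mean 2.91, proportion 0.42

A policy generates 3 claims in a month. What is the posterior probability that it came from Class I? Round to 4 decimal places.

0.5500

The responsibility of component k is w_k f_k(x) divided by Σ_j w_j f_j(x).
Component likelihoods at x = 3 claims:
  f_I = 0.19805
  f_II = 0.223733
Multiply by the mixture weights:
  w_I·f_I = 0.58 × 0.19805 = 0.114869
  w_II·f_II = 0.42 × 0.223733 = 0.093968
Marginal: 0.114869 + 0.093968 = 0.208837
So the posterior for Class I is 0.114869 / 0.208837 ≈ 0.5500.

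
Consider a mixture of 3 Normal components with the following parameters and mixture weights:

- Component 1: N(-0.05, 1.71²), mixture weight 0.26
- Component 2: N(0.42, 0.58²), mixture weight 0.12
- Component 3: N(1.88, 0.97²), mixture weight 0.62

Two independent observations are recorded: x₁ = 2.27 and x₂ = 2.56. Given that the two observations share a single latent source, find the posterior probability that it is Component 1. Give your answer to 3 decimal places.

0.023

Apply Bayes' rule: the posterior for each component is proportional to its prior times its likelihood at x.
Since both observations come from the same component, the likelihood for component k is f_k(x₁)·f_k(x₂).
  L_1 = [(1/(1.71·√(2π)))·exp(−(2.27−-0.05)²/(2·1.71²)) = 0.233300·exp(-0.92035) = 0.0929416] × [0.0727845] = 0.00676471
  L_2 = [(1/(0.58·√(2π)))·exp(−(2.27−0.42)²/(2·0.58²)) = 0.687832·exp(-5.08695) = 0.00424862] × [0.000760915] = 3.23284e-06
  L_3 = [(1/(0.97·√(2π)))·exp(−(2.27−1.88)²/(2·0.97²)) = 0.411281·exp(-0.08083) = 0.379346] × [0.321679] = 0.122028
Unnormalised posteriors:
  π_1·L_1 = 0.26 × 0.00676471 = 0.00175883
  π_2·L_2 = 0.12 × 3.23284e-06 = 3.8794e-07
  π_3·L_3 = 0.62 × 0.122028 = 0.0756571
Denominator: 0.00175883 + 3.8794e-07 + 0.0756571 = 0.0774164
Responsibility of Component 1: 0.00175883 / 0.0774164 ≈ 0.023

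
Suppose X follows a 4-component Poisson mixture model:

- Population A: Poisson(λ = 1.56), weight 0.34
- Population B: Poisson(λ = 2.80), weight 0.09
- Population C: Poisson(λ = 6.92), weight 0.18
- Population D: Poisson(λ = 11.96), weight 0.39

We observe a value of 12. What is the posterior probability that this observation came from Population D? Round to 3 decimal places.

The responsibility of component k is P(Z=k) f_k(x) divided by Σ_j P(Z=j) f_j(x).
Component likelihoods at x = 12:
  f_A = e^(−1.56)·1.56^12/12! = 9.11295e-08
  f_B = e^(−2.80)·2.80^12/12! = 2.94805e-05
  f_C = e^(−6.92)·6.92^12/12! = 0.0248667
  f_D = e^(−11.96)·11.96^12/12! = 0.11436
Prior × likelihood for each component:
  P(Z=A)·f_A = 0.34 × 9.11295e-08 = 3.0984e-08
  P(Z=B)·f_B = 0.09 × 2.94805e-05 = 2.65325e-06
  P(Z=C)·f_C = 0.18 × 0.0248667 = 0.00447601
  P(Z=D)·f_D = 0.39 × 0.11436 = 0.0446005
Marginal: 3.0984e-08 + 2.65325e-06 + 0.00447601 + 0.0446005 = 0.0490792
So the posterior for Population D is 0.0446005 / 0.0490792 ≈ 0.909.

0.909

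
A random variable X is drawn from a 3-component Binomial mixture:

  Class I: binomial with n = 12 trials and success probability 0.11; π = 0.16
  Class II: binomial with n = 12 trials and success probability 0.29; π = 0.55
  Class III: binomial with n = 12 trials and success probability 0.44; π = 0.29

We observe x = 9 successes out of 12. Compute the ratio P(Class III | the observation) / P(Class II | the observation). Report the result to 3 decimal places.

The posterior odds equal the prior odds times the likelihood ratio: (π_i/π_j)·(f_i(x)/f_j(x)).
Binomial probabilities:
  L_I = 3.65702e-07
  L_II = 0.0011423
  L_III = 0.0238815
Posterior odds = (π_III·L_III) / (π_II·L_II) = (0.29·0.0238815) / (0.55·0.0011423) = 0.00692562 / 0.000628264 ≈ 11.023

11.023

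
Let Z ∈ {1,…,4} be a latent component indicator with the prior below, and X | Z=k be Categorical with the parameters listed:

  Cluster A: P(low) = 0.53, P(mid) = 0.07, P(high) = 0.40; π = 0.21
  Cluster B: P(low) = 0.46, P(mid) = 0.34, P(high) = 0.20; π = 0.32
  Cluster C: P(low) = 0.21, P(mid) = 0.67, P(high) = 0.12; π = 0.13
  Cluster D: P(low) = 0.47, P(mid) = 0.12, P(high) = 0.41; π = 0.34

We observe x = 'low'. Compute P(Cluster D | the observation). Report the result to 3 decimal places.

Apply Bayes' rule: the posterior for each component is proportional to its prior times its likelihood at x.
Categorical probabilities:
  f_A = P(low | comp) = 0.53
  f_B = P(low | comp) = 0.46
  f_C = P(low | comp) = 0.21
  f_D = P(low | comp) = 0.47
Prior × likelihood for each component:
  w_A·f_A = 0.21 × 0.53 = 0.1113
  w_B·f_B = 0.32 × 0.46 = 0.1472
  w_C·f_C = 0.13 × 0.21 = 0.0273
  w_D·f_D = 0.34 × 0.47 = 0.1598
Marginal: 0.1113 + 0.1472 + 0.0273 + 0.1598 = 0.4456
So the posterior for Cluster D is 0.1598 / 0.4456 ≈ 0.359.

0.359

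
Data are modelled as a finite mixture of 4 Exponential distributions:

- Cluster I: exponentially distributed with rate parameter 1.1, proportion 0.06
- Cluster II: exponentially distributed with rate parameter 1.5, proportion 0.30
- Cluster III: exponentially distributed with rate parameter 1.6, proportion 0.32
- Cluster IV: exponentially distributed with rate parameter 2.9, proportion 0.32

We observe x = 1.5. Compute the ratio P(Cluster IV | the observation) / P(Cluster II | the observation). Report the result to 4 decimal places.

0.2525

Since P(k|x) ∝ P(Z=k) f_k(x), the posterior odds are P(Z=i) f_i(x) / (P(Z=j) f_j(x)).
Evaluate each component's likelihood at the observed value:
  L_I = 1.1·e^(−1.1·1.5) = 1.1·e^(−1.6500) = 0.211255
  L_II = 1.5·e^(−1.5·1.5) = 1.5·e^(−2.2500) = 0.158099
  L_III = 1.6·e^(−1.6·1.5) = 1.6·e^(−2.4000) = 0.145149
  L_IV = 2.9·e^(−2.9·1.5) = 2.9·e^(−4.3500) = 0.0374298
Odds = (0.32/0.30) × (0.0374298/0.158099) = 1.06667 × 0.236749 ≈ 0.2525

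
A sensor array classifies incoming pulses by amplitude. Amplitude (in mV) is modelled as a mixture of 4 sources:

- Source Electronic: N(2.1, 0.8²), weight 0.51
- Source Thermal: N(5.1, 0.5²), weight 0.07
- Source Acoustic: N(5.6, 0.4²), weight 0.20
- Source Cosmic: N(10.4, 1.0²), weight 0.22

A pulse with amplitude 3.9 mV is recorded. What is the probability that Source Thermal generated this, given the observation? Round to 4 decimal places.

By Bayes' theorem, P(k | x) = P(Z=k) f_k(x) / Σ_j P(Z=j) f_j(x).
Normal densities:
  p_Electronic = 0.0396746
  p_Thermal = 0.0447891
  p_Acoustic = 0.000119297
  p_Cosmic = 2.66956e-10
Weight by the priors:
  P(Z=Electronic)·p_Electronic = 0.51 × 0.0396746 = 0.020234
  P(Z=Thermal)·p_Thermal = 0.07 × 0.0447891 = 0.00313523
  P(Z=Acoustic)·p_Acoustic = 0.20 × 0.000119297 = 2.38593e-05
  P(Z=Cosmic)·p_Cosmic = 0.22 × 2.66956e-10 = 5.87302e-11
Sum: 0.020234 + 0.00313523 + 2.38593e-05 + 5.87302e-11 = 0.0233931
So the posterior for Source Thermal is 0.00313523 / 0.0233931 ≈ 0.1340.

0.1340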